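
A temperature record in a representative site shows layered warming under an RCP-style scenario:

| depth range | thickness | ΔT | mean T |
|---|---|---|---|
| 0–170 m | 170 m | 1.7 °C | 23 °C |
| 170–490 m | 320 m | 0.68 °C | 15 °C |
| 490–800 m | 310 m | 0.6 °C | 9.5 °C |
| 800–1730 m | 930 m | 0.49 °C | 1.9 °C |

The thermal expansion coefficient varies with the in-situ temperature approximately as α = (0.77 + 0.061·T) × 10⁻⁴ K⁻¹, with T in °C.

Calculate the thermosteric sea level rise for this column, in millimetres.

Layer 1: α = (0.77 + 0.061×23)×10⁻⁴ = 2.173×10⁻⁴ K⁻¹
Layer 2: α = (0.77 + 0.061×15)×10⁻⁴ = 1.685×10⁻⁴ K⁻¹
Layer 3: α = (0.77 + 0.061×9.5)×10⁻⁴ = 1.3495×10⁻⁴ K⁻¹
Layer 4: α = (0.77 + 0.061×1.9)×10⁻⁴ = 0.8859×10⁻⁴ K⁻¹
2.173×10⁻⁴ × 1.7 × 170 = 0.0627997 m
170–490 m: 320 × 0.68 × 1.685×10⁻⁴ = 0.0366656 m
Layer 3: 0.6 × 1.3495×10⁻⁴ × 310 = 0.0251007 m
800–1730 m: 930 × 0.8859×10⁻⁴ × 0.49 = 0.040370463 m
Δh = 0.0627997 + 0.0366656 + 0.0251007 + 0.040370463 = 0.164936463 m

about 165 mm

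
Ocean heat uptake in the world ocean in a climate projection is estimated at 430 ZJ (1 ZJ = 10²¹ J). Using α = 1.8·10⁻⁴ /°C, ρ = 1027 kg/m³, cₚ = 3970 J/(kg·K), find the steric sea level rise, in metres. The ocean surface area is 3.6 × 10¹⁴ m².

0.053 m

Per unit area: Q = 430×10²¹ / (3.6×10¹⁴) ≈ 1.194×10⁹ J/m²
Δh = αQ/(ρcₚ) = 1.8×10⁻⁴ × 1.194×10⁹ / (1027 × 3970) ≈ 0.052713 m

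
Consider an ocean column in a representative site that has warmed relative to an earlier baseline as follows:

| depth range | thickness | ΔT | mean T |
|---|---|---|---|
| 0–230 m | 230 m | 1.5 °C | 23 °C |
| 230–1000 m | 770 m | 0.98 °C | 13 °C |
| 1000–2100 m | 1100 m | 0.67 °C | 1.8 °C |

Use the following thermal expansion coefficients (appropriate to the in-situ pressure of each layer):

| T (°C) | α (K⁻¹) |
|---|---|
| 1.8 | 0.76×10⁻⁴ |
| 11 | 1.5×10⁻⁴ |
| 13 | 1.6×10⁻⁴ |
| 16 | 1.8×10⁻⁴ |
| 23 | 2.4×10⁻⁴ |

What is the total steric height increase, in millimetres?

Layer 1 at 23 °C → α = 2.4×10⁻⁴ K⁻¹
Layer 2 at 13 °C → α = 1.6×10⁻⁴ K⁻¹
Layer 3 at 1.8 °C → α = 0.76×10⁻⁴ K⁻¹
0–230 m: 230 × 2.4×10⁻⁴ × 1.5 = 0.08280 m
Layer 2: 1.6×10⁻⁴ × 770 × 0.98 = 0.120736 m
Layer 3: 0.76×10⁻⁴ × 0.67 × 1100 = 0.056012 m
Δh = 0.08280 + 0.120736 + 0.056012 = 0.259548 m ≈ 260 mm

Δh = 260 mm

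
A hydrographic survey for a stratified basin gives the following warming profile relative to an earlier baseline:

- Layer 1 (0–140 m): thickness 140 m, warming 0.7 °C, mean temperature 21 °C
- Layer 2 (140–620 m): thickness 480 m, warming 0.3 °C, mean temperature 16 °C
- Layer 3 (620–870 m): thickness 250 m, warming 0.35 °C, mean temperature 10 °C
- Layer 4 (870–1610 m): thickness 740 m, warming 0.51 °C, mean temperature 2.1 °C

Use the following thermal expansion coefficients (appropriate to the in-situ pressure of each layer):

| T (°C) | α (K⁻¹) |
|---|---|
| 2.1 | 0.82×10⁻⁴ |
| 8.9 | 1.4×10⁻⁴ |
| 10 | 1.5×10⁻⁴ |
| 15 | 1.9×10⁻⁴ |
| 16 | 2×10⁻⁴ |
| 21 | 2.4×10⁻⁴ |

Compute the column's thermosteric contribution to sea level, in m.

0.0964 m

Layer 1 at 21 °C → α = 2.4×10⁻⁴ K⁻¹
Layer 2 at 16 °C → α = 2×10⁻⁴ K⁻¹
Layer 3 at 10 °C → α = 1.5×10⁻⁴ K⁻¹
Layer 4 at 2.1 °C → α = 0.82×10⁻⁴ K⁻¹
Layer 1: 0.7 × 140 × 2.4×10⁻⁴ = 0.02352 m
2×10⁻⁴ × 480 × 0.3 = 0.02880 m
Layer 3: 1.5×10⁻⁴ × 250 × 0.35 = 0.013125 m
Layer 4: 0.51 × 740 × 0.82×10⁻⁴ = 0.0309468 m
Δh = 0.02352 + 0.02880 + 0.013125 + 0.0309468 = 0.0963918 m ≈ 0.0964 m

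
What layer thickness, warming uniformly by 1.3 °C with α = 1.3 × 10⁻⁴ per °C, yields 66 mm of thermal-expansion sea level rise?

H = Δh/(αΔT) = 0.066 / (1.3×10⁻⁴ × 1.3) ≈ 390.5 m

about 390 m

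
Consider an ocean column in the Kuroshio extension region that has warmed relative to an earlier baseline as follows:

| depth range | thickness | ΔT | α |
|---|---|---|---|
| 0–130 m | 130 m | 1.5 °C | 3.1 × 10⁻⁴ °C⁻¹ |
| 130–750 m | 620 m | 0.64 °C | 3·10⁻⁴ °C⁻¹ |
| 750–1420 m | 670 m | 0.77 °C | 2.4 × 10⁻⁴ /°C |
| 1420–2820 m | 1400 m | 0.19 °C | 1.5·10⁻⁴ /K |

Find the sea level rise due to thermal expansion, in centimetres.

3.1×10⁻⁴ × 1.5 × 130 = 0.06045 m
130–750 m: 0.64 × 620 × 3×10⁻⁴ = 0.11904 m
Layer 3: 0.77 × 670 × 2.4×10⁻⁴ = 0.123816 m
1.5×10⁻⁴ × 1400 × 0.19 = 0.03990 m
Δh = 0.06045 + 0.11904 + 0.123816 + 0.03990 = 0.343206 m ≈ 34 cm

about 34 cm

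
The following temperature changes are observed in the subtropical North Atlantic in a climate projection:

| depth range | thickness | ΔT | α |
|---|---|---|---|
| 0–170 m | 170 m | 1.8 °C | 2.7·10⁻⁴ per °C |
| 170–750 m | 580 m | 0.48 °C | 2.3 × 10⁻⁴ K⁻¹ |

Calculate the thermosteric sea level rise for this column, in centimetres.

Δh ≈ 14.7 cm

2.7×10⁻⁴ × 170 × 1.8 = 0.08262 m
Layer 2: 2.3×10⁻⁴ × 0.48 × 580 = 0.064032 m
Δh = 0.08262 + 0.064032 = 0.146652 m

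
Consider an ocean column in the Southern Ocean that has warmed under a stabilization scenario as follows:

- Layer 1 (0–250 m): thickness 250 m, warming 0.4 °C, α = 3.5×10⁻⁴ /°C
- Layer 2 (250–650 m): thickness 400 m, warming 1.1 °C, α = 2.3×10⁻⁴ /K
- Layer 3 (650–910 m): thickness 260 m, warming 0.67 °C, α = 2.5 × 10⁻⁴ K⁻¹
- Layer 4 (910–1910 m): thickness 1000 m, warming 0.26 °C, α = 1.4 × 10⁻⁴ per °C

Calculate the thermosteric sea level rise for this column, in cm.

Δh ≈ 21.6 cm

0–250 m: 3.5×10⁻⁴ × 250 × 0.4 = 0.03500 m
2.3×10⁻⁴ × 400 × 1.1 = 0.10120 m
0.67 × 260 × 2.5×10⁻⁴ = 0.04355 m
Layer 4: 0.26 × 1.4×10⁻⁴ × 1000 = 0.03640 m
Δh = 0.03500 + 0.10120 + 0.04355 + 0.03640 = 0.21615 m ≈ 21.6 cm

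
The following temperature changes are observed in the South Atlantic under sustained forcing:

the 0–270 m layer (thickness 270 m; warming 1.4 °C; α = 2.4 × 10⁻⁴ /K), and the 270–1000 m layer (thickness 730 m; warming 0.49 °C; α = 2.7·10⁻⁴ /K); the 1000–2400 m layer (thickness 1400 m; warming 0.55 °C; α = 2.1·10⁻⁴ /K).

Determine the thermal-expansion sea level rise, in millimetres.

0–270 m: 2.4×10⁻⁴ × 1.4 × 270 = 0.09072 m
Layer 2: 2.7×10⁻⁴ × 730 × 0.49 = 0.096579 m
1000–2400 m: 0.55 × 1400 × 2.1×10⁻⁴ = 0.16170 m
Δh = 0.09072 + 0.096579 + 0.16170 = 0.348999 m

Δh = 350 mm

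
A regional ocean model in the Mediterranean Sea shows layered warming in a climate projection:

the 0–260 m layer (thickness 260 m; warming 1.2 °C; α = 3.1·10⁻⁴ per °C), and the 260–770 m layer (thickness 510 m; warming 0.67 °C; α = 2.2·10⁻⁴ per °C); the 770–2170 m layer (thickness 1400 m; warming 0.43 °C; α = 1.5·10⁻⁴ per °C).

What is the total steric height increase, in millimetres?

0–260 m: 3.1×10⁻⁴ × 1.2 × 260 = 0.09672 m
0.67 × 510 × 2.2×10⁻⁴ = 0.075174 m
770–2170 m: 1.5×10⁻⁴ × 0.43 × 1400 = 0.09030 m
Δh = 0.09672 + 0.075174 + 0.09030 = 0.262194 m ≈ 262 mm

Δh = 262 mm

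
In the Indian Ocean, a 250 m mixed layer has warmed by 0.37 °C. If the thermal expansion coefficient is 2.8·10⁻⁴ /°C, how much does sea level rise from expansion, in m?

Δh = αΔT·H = 2.8×10⁻⁴ × 0.37 × 250 = 0.02590 m

Δh ≈ 0.0259 m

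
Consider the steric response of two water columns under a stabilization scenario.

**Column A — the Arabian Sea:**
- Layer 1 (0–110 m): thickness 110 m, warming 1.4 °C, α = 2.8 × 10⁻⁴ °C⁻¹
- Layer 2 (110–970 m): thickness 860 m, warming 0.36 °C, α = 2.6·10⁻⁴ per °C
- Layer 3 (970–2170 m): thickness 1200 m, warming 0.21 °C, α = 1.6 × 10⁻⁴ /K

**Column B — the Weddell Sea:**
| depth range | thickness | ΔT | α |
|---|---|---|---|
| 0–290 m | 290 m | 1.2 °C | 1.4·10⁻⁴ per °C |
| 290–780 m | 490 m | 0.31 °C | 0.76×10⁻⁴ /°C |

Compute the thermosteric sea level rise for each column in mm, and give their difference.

A Layer 1: 1.4 × 110 × 2.8×10⁻⁴ = 0.04312 m
A 110–970 m: 860 × 0.36 × 2.6×10⁻⁴ = 0.080496 m
A 0.21 × 1200 × 1.6×10⁻⁴ = 0.04032 m
A total: 0.163936 m
B 0–290 m: 1.2 × 1.4×10⁻⁴ × 290 = 0.04872 m
B Layer 2: 0.31 × 0.76×10⁻⁴ × 490 = 0.0115444 m
B total: 0.0602644 m
Difference: 0.163936 − 0.0602644 = 0.1036716 m

A: 160 mm; B: 60 mm; difference 100 mm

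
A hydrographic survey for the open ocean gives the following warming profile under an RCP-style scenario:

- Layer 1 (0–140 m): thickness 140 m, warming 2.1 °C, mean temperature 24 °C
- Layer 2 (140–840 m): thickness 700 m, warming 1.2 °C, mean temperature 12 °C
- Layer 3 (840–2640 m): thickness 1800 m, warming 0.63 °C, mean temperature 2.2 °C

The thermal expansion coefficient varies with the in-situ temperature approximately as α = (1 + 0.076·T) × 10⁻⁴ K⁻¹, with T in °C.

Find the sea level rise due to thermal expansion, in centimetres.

about 38 cm

Layer 1: α = (1 + 0.076×24)×10⁻⁴ = 2.824×10⁻⁴ K⁻¹
Layer 2: α = (1 + 0.076×12)×10⁻⁴ = 1.912×10⁻⁴ K⁻¹
Layer 3: α = (1 + 0.076×2.2)×10⁻⁴ = 1.1672×10⁻⁴ K⁻¹
0–140 m: 2.824×10⁻⁴ × 2.1 × 140 = 0.0830256 m
140–840 m: 1.912×10⁻⁴ × 1.2 × 700 = 0.160608 m
840–2640 m: 0.63 × 1800 × 1.1672×10⁻⁴ = 0.13236048 m
Δh = 0.0830256 + 0.160608 + 0.13236048 = 0.37599408 m ≈ 38 cm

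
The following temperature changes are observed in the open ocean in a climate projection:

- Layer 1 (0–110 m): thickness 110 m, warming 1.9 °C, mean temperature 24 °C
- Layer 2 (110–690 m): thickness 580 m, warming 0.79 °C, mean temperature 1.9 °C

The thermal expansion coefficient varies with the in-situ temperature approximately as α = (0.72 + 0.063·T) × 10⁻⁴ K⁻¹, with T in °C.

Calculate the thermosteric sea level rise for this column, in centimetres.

Layer 1: α = (0.72 + 0.063×24)×10⁻⁴ = 2.232×10⁻⁴ K⁻¹
Layer 2: α = (0.72 + 0.063×1.9)×10⁻⁴ = 0.8397×10⁻⁴ K⁻¹
2.232×10⁻⁴ × 1.9 × 110 = 0.0466488 m
580 × 0.79 × 0.8397×10⁻⁴ = 0.038475054 m
Δh = 0.0466488 + 0.038475054 = 0.085123854 m ≈ 8.51 cm

about 8.51 cm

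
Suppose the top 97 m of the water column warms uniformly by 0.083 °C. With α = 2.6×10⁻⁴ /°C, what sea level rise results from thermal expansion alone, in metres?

Δh = 0.0021 m

Δh = αΔT·H = 2.6×10⁻⁴ × 0.083 × 97 = 0.00209326 m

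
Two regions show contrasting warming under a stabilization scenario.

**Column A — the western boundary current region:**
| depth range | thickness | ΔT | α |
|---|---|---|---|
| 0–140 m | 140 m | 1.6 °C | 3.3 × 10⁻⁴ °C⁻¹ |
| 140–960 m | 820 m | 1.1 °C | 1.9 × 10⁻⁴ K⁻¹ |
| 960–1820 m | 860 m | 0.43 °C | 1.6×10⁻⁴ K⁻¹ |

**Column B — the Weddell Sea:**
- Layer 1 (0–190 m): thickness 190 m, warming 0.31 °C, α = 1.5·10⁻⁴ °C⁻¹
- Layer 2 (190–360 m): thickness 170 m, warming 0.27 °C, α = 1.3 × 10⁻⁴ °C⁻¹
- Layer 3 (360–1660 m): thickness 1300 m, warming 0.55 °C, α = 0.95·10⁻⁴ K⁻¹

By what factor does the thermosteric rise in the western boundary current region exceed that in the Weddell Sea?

3.68

A 0–140 m: 1.6 × 140 × 3.3×10⁻⁴ = 0.07392 m
A 140–960 m: 1.1 × 1.9×10⁻⁴ × 820 = 0.17138 m
A Layer 3: 1.6×10⁻⁴ × 0.43 × 860 = 0.059168 m
A total: 0.304468 m
B 1.5×10⁻⁴ × 0.31 × 190 = 0.008835 m
B 170 × 1.3×10⁻⁴ × 0.27 = 0.005967 m
B 0.95×10⁻⁴ × 1300 × 0.55 = 0.067925 m
B total: 0.082727 m
Ratio: 0.304468 / 0.082727 ≈ 3.680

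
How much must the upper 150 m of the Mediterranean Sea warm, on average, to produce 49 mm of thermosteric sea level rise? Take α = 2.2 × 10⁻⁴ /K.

ΔT ≈ 1.5 °C

ΔT = Δh/(αH) = 0.049 / (2.2×10⁻⁴ × 150) ≈ 1.485 °C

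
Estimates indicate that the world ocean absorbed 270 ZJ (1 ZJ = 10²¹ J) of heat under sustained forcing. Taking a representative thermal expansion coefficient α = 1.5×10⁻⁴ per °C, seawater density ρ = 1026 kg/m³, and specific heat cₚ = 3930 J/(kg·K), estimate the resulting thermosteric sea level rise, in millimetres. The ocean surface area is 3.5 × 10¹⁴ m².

Per unit area: Q = 270×10²¹ / (3.5×10¹⁴) ≈ 7.714×10⁸ J/m²
Δh = αQ/(ρcₚ) = 1.5×10⁻⁴ × 7.714×10⁸ / (1026 × 3930) ≈ 0.028697 m

Δh ≈ 29 mm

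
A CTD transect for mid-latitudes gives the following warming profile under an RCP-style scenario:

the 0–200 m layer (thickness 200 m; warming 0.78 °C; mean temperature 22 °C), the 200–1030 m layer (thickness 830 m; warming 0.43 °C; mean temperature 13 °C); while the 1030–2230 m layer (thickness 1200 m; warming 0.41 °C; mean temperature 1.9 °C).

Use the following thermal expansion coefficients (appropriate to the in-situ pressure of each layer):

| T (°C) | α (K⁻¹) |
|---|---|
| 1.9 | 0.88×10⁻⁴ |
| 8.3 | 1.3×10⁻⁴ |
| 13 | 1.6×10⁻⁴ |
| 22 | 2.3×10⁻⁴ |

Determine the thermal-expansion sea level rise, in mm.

Layer 1 at 22 °C → α = 2.3×10⁻⁴ K⁻¹
Layer 2 at 13 °C → α = 1.6×10⁻⁴ K⁻¹
Layer 3 at 1.9 °C → α = 0.88×10⁻⁴ K⁻¹
0.78 × 200 × 2.3×10⁻⁴ = 0.03588 m
200–1030 m: 0.43 × 830 × 1.6×10⁻⁴ = 0.057104 m
0.41 × 1200 × 0.88×10⁻⁴ = 0.043296 m
Δh = 0.03588 + 0.057104 + 0.043296 = 0.13628 m

140 mm of thermosteric rise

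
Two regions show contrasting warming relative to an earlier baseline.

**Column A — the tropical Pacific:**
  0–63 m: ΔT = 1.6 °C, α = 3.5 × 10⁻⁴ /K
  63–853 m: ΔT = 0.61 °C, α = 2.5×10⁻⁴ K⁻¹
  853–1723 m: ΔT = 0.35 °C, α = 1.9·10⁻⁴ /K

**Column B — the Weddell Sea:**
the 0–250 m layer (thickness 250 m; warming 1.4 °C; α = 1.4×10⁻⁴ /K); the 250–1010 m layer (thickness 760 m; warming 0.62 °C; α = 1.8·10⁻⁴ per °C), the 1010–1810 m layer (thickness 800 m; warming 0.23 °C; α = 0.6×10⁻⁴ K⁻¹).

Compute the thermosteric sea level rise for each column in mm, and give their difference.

Δh_A ≈ 210 mm, Δh_B ≈ 140 mm; difference ≈ 69 mm

A Layer 1: 63 × 3.5×10⁻⁴ × 1.6 = 0.03528 m
A 0.61 × 790 × 2.5×10⁻⁴ = 0.120475 m
A 1.9×10⁻⁴ × 0.35 × 870 = 0.057855 m
A total: 0.21361 m
B Layer 1: 250 × 1.4×10⁻⁴ × 1.4 = 0.04900 m
B Layer 2: 1.8×10⁻⁴ × 760 × 0.62 = 0.084816 m
B Layer 3: 0.23 × 800 × 0.6×10⁻⁴ = 0.01104 m
B total: 0.144856 m
Difference: 0.21361 − 0.144856 = 0.068754 m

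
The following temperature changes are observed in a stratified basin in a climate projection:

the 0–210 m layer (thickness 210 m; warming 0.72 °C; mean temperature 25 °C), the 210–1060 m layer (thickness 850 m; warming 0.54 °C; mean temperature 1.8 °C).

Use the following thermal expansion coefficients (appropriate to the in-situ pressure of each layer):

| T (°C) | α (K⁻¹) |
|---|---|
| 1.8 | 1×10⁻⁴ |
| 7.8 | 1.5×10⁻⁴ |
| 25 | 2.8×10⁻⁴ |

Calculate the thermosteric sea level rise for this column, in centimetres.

Layer 1 at 25 °C → α = 2.8×10⁻⁴ K⁻¹
Layer 2 at 1.8 °C → α = 1×10⁻⁴ K⁻¹
0.72 × 210 × 2.8×10⁻⁴ = 0.042336 m
210–1060 m: 1×10⁻⁴ × 850 × 0.54 = 0.04590 m
Δh = 0.042336 + 0.04590 = 0.088236 m ≈ 8.82 cm

about 8.82 cm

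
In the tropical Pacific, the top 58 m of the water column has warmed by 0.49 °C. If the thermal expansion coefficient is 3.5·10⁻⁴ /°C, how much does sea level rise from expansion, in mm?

Δh = αΔT·H = 3.5×10⁻⁴ × 0.49 × 58 = 0.009947 m

9.9 mm of thermosteric rise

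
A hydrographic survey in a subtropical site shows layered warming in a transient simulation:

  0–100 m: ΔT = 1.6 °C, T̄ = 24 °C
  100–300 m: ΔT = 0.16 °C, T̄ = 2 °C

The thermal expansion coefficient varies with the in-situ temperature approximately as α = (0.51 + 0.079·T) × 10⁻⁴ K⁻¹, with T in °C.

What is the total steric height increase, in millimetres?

Layer 1: α = (0.51 + 0.079×24)×10⁻⁴ = 2.406×10⁻⁴ K⁻¹
Layer 2: α = (0.51 + 0.079×2)×10⁻⁴ = 0.668×10⁻⁴ K⁻¹
0–100 m: 2.406×10⁻⁴ × 100 × 1.6 = 0.038496 m
100–300 m: 0.16 × 0.668×10⁻⁴ × 200 = 0.0021376 m
Δh = 0.038496 + 0.0021376 = 0.0406336 m

41 mm of thermosteric rise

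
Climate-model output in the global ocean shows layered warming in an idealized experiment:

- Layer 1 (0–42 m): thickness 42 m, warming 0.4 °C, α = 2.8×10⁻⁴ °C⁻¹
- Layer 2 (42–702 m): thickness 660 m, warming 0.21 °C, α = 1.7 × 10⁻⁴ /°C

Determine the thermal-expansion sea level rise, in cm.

0.4 × 42 × 2.8×10⁻⁴ = 0.004704 m
Layer 2: 1.7×10⁻⁴ × 660 × 0.21 = 0.023562 m
Δh = 0.004704 + 0.023562 = 0.028266 m

Δh ≈ 2.83 cm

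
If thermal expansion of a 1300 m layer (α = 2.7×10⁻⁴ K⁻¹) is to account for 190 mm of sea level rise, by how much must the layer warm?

about 0.541 °C

ΔT = Δh/(αH) = 0.19 / (2.7×10⁻⁴ × 1300) ≈ 0.5413 °C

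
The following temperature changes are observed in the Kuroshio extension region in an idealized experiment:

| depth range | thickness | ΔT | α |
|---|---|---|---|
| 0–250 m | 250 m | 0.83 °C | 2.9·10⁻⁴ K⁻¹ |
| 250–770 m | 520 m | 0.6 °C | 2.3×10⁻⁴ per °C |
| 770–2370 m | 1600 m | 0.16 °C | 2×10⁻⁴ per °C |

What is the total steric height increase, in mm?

183 mm of thermosteric rise

Layer 1: 2.9×10⁻⁴ × 250 × 0.83 = 0.060175 m
2.3×10⁻⁴ × 0.6 × 520 = 0.07176 m
0.16 × 2×10⁻⁴ × 1600 = 0.05120 m
Δh = 0.060175 + 0.07176 + 0.05120 = 0.183135 m ≈ 183 mm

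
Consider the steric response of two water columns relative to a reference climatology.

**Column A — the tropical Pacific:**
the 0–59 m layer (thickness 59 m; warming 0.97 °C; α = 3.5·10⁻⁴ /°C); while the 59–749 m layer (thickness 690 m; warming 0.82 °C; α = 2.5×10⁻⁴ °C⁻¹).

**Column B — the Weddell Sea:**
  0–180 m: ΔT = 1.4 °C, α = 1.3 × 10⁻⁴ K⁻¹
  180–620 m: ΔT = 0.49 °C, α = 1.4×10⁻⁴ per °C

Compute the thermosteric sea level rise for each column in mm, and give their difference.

Δh_A ≈ 161 mm, Δh_B ≈ 62.9 mm; difference ≈ 98.5 mm

A Layer 1: 3.5×10⁻⁴ × 59 × 0.97 = 0.0200305 m
A Layer 2: 690 × 2.5×10⁻⁴ × 0.82 = 0.14145 m
A total: 0.1614805 m
B 0–180 m: 180 × 1.3×10⁻⁴ × 1.4 = 0.03276 m
B Layer 2: 1.4×10⁻⁴ × 440 × 0.49 = 0.030184 m
B total: 0.062944 m
Difference: 0.1614805 − 0.062944 = 0.0985365 m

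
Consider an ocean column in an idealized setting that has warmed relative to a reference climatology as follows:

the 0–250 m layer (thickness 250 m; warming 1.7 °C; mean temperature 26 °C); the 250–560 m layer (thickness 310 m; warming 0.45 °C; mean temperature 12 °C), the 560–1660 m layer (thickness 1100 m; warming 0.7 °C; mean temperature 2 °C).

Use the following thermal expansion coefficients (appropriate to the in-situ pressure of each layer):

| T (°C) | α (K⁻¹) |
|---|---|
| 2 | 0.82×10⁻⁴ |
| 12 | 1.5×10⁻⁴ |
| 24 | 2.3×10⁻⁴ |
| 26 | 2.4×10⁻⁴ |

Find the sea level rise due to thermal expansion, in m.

Δh = 0.186 m

Layer 1 at 26 °C → α = 2.4×10⁻⁴ K⁻¹
Layer 2 at 12 °C → α = 1.5×10⁻⁴ K⁻¹
Layer 3 at 2 °C → α = 0.82×10⁻⁴ K⁻¹
0–250 m: 2.4×10⁻⁴ × 1.7 × 250 = 0.10200 m
250–560 m: 1.5×10⁻⁴ × 310 × 0.45 = 0.020925 m
Layer 3: 0.82×10⁻⁴ × 1100 × 0.7 = 0.06314 m
Δh = 0.10200 + 0.020925 + 0.06314 = 0.186065 m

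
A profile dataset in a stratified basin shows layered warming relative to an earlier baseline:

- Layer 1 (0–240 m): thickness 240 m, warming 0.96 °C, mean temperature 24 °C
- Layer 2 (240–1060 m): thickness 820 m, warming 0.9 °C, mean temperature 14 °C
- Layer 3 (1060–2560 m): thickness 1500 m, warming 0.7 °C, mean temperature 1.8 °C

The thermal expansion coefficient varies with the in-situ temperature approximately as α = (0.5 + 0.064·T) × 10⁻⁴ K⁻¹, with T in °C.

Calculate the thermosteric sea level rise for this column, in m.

Layer 1: α = (0.5 + 0.064×24)×10⁻⁴ = 2.036×10⁻⁴ K⁻¹
Layer 2: α = (0.5 + 0.064×14)×10⁻⁴ = 1.396×10⁻⁴ K⁻¹
Layer 3: α = (0.5 + 0.064×1.8)×10⁻⁴ = 0.6152×10⁻⁴ K⁻¹
0–240 m: 2.036×10⁻⁴ × 240 × 0.96 = 0.04690944 m
240–1060 m: 1.396×10⁻⁴ × 0.9 × 820 = 0.1030248 m
1060–2560 m: 1500 × 0.6152×10⁻⁴ × 0.7 = 0.064596 m
Δh = 0.04690944 + 0.1030248 + 0.064596 = 0.21453024 m

0.21 m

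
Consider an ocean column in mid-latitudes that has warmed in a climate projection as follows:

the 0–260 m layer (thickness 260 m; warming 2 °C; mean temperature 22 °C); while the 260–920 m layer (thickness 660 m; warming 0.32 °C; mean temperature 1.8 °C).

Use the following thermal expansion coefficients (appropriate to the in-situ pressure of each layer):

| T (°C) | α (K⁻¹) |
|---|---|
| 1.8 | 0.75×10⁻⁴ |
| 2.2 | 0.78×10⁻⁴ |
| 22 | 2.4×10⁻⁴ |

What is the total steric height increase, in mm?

Layer 1 at 22 °C → α = 2.4×10⁻⁴ K⁻¹
Layer 2 at 1.8 °C → α = 0.75×10⁻⁴ K⁻¹
260 × 2 × 2.4×10⁻⁴ = 0.12480 m
Layer 2: 660 × 0.32 × 0.75×10⁻⁴ = 0.01584 m
Δh = 0.12480 + 0.01584 = 0.14064 m

about 140 mm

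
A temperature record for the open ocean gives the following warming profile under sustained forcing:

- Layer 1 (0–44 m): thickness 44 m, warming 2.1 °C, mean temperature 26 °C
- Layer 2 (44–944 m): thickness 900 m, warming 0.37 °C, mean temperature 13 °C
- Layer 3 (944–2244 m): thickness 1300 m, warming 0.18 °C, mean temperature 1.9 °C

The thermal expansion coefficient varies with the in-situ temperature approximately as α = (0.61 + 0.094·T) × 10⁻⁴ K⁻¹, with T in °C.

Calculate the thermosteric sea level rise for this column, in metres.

Layer 1: α = (0.61 + 0.094×26)×10⁻⁴ = 3.054×10⁻⁴ K⁻¹
Layer 2: α = (0.61 + 0.094×13)×10⁻⁴ = 1.832×10⁻⁴ K⁻¹
Layer 3: α = (0.61 + 0.094×1.9)×10⁻⁴ = 0.7886×10⁻⁴ K⁻¹
Layer 1: 44 × 3.054×10⁻⁴ × 2.1 = 0.02821896 m
900 × 0.37 × 1.832×10⁻⁴ = 0.0610056 m
Layer 3: 1300 × 0.7886×10⁻⁴ × 0.18 = 0.01845324 m
Δh = 0.02821896 + 0.0610056 + 0.01845324 = 0.1076778 m

Δh = 0.108 m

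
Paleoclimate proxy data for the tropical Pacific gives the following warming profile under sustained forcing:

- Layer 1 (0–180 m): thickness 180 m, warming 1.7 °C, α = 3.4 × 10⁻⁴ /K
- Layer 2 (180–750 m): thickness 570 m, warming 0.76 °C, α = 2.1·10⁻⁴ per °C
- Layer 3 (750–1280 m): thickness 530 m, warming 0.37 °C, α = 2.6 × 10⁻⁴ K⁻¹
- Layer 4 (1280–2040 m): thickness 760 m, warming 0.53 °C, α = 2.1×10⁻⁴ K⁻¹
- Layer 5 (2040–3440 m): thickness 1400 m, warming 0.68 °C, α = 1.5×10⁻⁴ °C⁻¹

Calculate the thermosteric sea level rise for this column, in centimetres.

Δh = 47.3 cm

0–180 m: 180 × 1.7 × 3.4×10⁻⁴ = 0.10404 m
180–750 m: 570 × 2.1×10⁻⁴ × 0.76 = 0.090972 m
Layer 3: 530 × 0.37 × 2.6×10⁻⁴ = 0.050986 m
1280–2040 m: 760 × 2.1×10⁻⁴ × 0.53 = 0.084588 m
1.5×10⁻⁴ × 0.68 × 1400 = 0.14280 m
Δh = 0.10404 + 0.090972 + 0.050986 + 0.084588 + 0.14280 = 0.473386 m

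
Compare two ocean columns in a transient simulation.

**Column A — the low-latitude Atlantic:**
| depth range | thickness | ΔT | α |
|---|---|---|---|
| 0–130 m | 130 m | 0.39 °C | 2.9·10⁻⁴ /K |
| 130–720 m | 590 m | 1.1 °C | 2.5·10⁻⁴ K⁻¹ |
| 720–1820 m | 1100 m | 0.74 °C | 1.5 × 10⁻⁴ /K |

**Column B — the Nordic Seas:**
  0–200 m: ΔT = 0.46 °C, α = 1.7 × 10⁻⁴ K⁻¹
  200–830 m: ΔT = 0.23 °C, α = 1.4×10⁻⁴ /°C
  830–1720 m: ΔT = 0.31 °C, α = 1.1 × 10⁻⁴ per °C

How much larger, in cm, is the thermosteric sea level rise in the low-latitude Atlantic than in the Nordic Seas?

23.3 cm

A 0–130 m: 0.39 × 2.9×10⁻⁴ × 130 = 0.014703 m
A 130–720 m: 1.1 × 2.5×10⁻⁴ × 590 = 0.16225 m
A 0.74 × 1100 × 1.5×10⁻⁴ = 0.12210 m
A total: 0.299053 m
B 200 × 1.7×10⁻⁴ × 0.46 = 0.01564 m
B Layer 2: 0.23 × 1.4×10⁻⁴ × 630 = 0.020286 m
B Layer 3: 0.31 × 890 × 1.1×10⁻⁴ = 0.030349 m
B total: 0.066275 m
Difference: 0.299053 − 0.066275 = 0.232778 m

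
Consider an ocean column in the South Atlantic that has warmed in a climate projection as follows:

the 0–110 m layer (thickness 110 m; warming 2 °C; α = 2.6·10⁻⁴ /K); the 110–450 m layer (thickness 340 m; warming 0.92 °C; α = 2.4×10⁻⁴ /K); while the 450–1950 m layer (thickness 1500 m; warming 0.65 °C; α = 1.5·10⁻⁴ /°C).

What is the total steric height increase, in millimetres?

Layer 1: 2.6×10⁻⁴ × 2 × 110 = 0.05720 m
Layer 2: 0.92 × 340 × 2.4×10⁻⁴ = 0.075072 m
Layer 3: 1.5×10⁻⁴ × 0.65 × 1500 = 0.14625 m
Δh = 0.05720 + 0.075072 + 0.14625 = 0.278522 m

Δh ≈ 280 mm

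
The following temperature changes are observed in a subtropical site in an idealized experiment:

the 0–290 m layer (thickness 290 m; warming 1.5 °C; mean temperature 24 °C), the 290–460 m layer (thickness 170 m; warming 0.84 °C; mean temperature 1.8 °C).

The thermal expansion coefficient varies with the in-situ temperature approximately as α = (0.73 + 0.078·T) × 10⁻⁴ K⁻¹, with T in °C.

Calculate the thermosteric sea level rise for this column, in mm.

Layer 1: α = (0.73 + 0.078×24)×10⁻⁴ = 2.602×10⁻⁴ K⁻¹
Layer 2: α = (0.73 + 0.078×1.8)×10⁻⁴ = 0.8704×10⁻⁴ K⁻¹
2.602×10⁻⁴ × 1.5 × 290 = 0.113187 m
Layer 2: 0.8704×10⁻⁴ × 0.84 × 170 = 0.012429312 m
Δh = 0.113187 + 0.012429312 = 0.125616312 m

130 mm of thermosteric rise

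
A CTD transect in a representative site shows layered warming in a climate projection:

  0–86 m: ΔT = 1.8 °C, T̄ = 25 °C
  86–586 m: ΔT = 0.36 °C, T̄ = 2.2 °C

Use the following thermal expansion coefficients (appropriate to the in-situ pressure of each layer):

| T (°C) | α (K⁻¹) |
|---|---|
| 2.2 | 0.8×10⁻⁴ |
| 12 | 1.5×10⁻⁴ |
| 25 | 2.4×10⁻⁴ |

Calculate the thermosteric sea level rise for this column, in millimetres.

about 51.6 mm

Layer 1 at 25 °C → α = 2.4×10⁻⁴ K⁻¹
Layer 2 at 2.2 °C → α = 0.8×10⁻⁴ K⁻¹
86 × 1.8 × 2.4×10⁻⁴ = 0.037152 m
0.36 × 500 × 0.8×10⁻⁴ = 0.01440 m
Δh = 0.037152 + 0.01440 = 0.051552 m ≈ 51.6 mm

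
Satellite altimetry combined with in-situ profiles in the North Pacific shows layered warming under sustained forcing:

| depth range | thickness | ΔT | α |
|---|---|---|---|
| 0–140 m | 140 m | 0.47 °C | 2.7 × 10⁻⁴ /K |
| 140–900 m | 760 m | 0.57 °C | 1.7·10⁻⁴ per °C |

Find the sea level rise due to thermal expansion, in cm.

Layer 1: 140 × 2.7×10⁻⁴ × 0.47 = 0.017766 m
140–900 m: 1.7×10⁻⁴ × 760 × 0.57 = 0.073644 m
Δh = 0.017766 + 0.073644 = 0.09141 m

about 9.1 cm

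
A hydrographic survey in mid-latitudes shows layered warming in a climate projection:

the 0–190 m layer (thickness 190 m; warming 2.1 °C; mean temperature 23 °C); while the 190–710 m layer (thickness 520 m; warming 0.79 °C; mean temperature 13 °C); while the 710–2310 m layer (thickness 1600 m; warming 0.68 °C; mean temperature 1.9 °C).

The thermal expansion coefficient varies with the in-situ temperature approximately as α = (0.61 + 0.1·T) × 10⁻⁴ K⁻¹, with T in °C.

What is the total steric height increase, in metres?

Layer 1: α = (0.61 + 0.1×23)×10⁻⁴ = 2.91×10⁻⁴ K⁻¹
Layer 2: α = (0.61 + 0.1×13)×10⁻⁴ = 1.91×10⁻⁴ K⁻¹
Layer 3: α = (0.61 + 0.1×1.9)×10⁻⁴ = 0.8×10⁻⁴ K⁻¹
2.1 × 190 × 2.91×10⁻⁴ = 0.116109 m
1.91×10⁻⁴ × 0.79 × 520 = 0.0784628 m
Layer 3: 0.68 × 0.8×10⁻⁴ × 1600 = 0.08704 m
Δh = 0.116109 + 0.0784628 + 0.08704 = 0.2816118 m

0.28 m of thermosteric rise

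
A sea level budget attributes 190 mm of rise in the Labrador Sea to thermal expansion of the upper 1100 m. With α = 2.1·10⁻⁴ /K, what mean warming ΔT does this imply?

0.82 °C

ΔT = Δh/(αH) = 0.19 / (2.1×10⁻⁴ × 1100) ≈ 0.8225 °C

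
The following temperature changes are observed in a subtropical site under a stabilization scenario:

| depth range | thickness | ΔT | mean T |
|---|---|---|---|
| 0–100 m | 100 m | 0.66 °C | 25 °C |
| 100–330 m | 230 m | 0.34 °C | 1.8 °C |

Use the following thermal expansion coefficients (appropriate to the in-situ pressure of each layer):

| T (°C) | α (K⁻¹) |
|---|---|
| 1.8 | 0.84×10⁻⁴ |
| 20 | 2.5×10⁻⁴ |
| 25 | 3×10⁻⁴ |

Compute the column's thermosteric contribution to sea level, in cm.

about 2.64 cm

Layer 1 at 25 °C → α = 3×10⁻⁴ K⁻¹
Layer 2 at 1.8 °C → α = 0.84×10⁻⁴ K⁻¹
Layer 1: 0.66 × 3×10⁻⁴ × 100 = 0.01980 m
0.34 × 230 × 0.84×10⁻⁴ = 0.0065688 m
Δh = 0.01980 + 0.0065688 = 0.0263688 m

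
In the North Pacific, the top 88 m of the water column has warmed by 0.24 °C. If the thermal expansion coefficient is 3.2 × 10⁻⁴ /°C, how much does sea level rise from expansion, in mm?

6.8 mm

Δh = αΔT·H = 3.2×10⁻⁴ × 0.24 × 88 = 0.0067584 m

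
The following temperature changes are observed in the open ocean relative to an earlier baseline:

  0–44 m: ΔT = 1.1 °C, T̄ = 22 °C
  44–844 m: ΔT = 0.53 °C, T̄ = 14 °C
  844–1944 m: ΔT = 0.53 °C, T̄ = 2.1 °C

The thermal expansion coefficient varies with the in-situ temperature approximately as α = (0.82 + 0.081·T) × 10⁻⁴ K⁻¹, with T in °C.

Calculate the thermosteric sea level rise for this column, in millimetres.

Layer 1: α = (0.82 + 0.081×22)×10⁻⁴ = 2.602×10⁻⁴ K⁻¹
Layer 2: α = (0.82 + 0.081×14)×10⁻⁴ = 1.954×10⁻⁴ K⁻¹
Layer 3: α = (0.82 + 0.081×2.1)×10⁻⁴ = 0.9901×10⁻⁴ K⁻¹
2.602×10⁻⁴ × 44 × 1.1 = 0.01259368 m
1.954×10⁻⁴ × 800 × 0.53 = 0.0828496 m
844–1944 m: 0.53 × 1100 × 0.9901×10⁻⁴ = 0.05772283 m
Δh = 0.01259368 + 0.0828496 + 0.05772283 = 0.15316611 m

Δh = 153 mm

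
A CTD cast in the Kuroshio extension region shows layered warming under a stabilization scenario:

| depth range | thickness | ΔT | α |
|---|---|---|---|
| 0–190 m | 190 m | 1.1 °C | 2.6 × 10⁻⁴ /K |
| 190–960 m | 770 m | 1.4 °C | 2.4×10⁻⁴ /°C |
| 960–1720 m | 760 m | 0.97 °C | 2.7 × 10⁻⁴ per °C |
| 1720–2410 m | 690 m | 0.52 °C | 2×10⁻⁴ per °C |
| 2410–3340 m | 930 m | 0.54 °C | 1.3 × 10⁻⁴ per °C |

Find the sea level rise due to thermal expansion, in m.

0.649 m of thermosteric rise

Layer 1: 2.6×10⁻⁴ × 1.1 × 190 = 0.05434 m
190–960 m: 1.4 × 770 × 2.4×10⁻⁴ = 0.25872 m
960–1720 m: 760 × 2.7×10⁻⁴ × 0.97 = 0.199044 m
Layer 4: 0.52 × 2×10⁻⁴ × 690 = 0.07176 m
1.3×10⁻⁴ × 930 × 0.54 = 0.065286 m
Δh = 0.05434 + 0.25872 + 0.199044 + 0.07176 + 0.065286 = 0.64915 m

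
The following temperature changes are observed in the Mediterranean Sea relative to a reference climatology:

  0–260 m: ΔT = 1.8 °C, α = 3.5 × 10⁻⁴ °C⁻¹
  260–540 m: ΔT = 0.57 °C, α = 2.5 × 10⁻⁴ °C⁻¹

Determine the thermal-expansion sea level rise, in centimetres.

1.8 × 3.5×10⁻⁴ × 260 = 0.16380 m
260–540 m: 0.57 × 280 × 2.5×10⁻⁴ = 0.03990 m
Δh = 0.16380 + 0.03990 = 0.20370 m ≈ 20.4 cm

about 20.4 cm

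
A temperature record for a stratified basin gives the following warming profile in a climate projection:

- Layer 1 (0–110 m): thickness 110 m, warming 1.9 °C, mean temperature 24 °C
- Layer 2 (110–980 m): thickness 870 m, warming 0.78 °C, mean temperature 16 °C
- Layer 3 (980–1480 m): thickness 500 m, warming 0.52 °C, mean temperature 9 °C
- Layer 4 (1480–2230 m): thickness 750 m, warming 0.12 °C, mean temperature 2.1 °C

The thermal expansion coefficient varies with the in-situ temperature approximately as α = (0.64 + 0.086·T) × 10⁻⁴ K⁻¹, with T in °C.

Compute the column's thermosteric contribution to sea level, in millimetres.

237 mm

Layer 1: α = (0.64 + 0.086×24)×10⁻⁴ = 2.704×10⁻⁴ K⁻¹
Layer 2: α = (0.64 + 0.086×16)×10⁻⁴ = 2.016×10⁻⁴ K⁻¹
Layer 3: α = (0.64 + 0.086×9)×10⁻⁴ = 1.414×10⁻⁴ K⁻¹
Layer 4: α = (0.64 + 0.086×2.1)×10⁻⁴ = 0.8206×10⁻⁴ K⁻¹
0–110 m: 2.704×10⁻⁴ × 110 × 1.9 = 0.0565136 m
2.016×10⁻⁴ × 870 × 0.78 = 0.13680576 m
Layer 3: 500 × 0.52 × 1.414×10⁻⁴ = 0.036764 m
0.8206×10⁻⁴ × 750 × 0.12 = 0.0073854 m
Δh = 0.0565136 + 0.13680576 + 0.036764 + 0.0073854 = 0.23746876 m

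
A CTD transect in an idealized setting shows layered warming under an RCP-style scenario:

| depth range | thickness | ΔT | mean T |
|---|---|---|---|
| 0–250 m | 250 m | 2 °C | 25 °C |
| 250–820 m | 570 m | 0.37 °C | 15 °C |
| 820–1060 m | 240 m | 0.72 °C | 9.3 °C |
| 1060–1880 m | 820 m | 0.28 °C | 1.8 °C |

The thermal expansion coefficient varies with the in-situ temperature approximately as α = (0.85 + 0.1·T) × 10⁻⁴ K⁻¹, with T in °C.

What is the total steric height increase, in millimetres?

about 271 mm

Layer 1: α = (0.85 + 0.1×25)×10⁻⁴ = 3.35×10⁻⁴ K⁻¹
Layer 2: α = (0.85 + 0.1×15)×10⁻⁴ = 2.35×10⁻⁴ K⁻¹
Layer 3: α = (0.85 + 0.1×9.3)×10⁻⁴ = 1.78×10⁻⁴ K⁻¹
Layer 4: α = (0.85 + 0.1×1.8)×10⁻⁴ = 1.03×10⁻⁴ K⁻¹
2 × 3.35×10⁻⁴ × 250 = 0.16750 m
Layer 2: 0.37 × 570 × 2.35×10⁻⁴ = 0.0495615 m
Layer 3: 240 × 0.72 × 1.78×10⁻⁴ = 0.0307584 m
1060–1880 m: 1.03×10⁻⁴ × 820 × 0.28 = 0.0236488 m
Δh = 0.16750 + 0.0495615 + 0.0307584 + 0.0236488 = 0.2714687 m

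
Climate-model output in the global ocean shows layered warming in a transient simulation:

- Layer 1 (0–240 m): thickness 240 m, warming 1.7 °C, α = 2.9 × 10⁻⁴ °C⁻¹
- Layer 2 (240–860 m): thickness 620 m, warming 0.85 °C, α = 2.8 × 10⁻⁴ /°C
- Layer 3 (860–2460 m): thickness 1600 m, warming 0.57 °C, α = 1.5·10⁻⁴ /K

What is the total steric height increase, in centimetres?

about 40.3 cm

Layer 1: 1.7 × 240 × 2.9×10⁻⁴ = 0.11832 m
240–860 m: 0.85 × 2.8×10⁻⁴ × 620 = 0.14756 m
1600 × 1.5×10⁻⁴ × 0.57 = 0.13680 m
Δh = 0.11832 + 0.14756 + 0.13680 = 0.40268 m ≈ 40.3 cm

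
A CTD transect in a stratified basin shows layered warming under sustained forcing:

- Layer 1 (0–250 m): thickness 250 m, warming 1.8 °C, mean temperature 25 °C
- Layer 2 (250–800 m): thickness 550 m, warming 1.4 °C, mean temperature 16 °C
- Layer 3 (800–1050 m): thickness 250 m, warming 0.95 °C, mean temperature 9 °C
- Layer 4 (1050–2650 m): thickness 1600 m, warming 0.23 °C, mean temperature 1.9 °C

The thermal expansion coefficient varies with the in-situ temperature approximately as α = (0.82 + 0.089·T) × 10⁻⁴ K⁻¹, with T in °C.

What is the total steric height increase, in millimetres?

Layer 1: α = (0.82 + 0.089×25)×10⁻⁴ = 3.045×10⁻⁴ K⁻¹
Layer 2: α = (0.82 + 0.089×16)×10⁻⁴ = 2.244×10⁻⁴ K⁻¹
Layer 3: α = (0.82 + 0.089×9)×10⁻⁴ = 1.621×10⁻⁴ K⁻¹
Layer 4: α = (0.82 + 0.089×1.9)×10⁻⁴ = 0.9891×10⁻⁴ K⁻¹
0–250 m: 250 × 1.8 × 3.045×10⁻⁴ = 0.137025 m
550 × 2.244×10⁻⁴ × 1.4 = 0.172788 m
800–1050 m: 1.621×10⁻⁴ × 250 × 0.95 = 0.03849875 m
1050–2650 m: 1600 × 0.23 × 0.9891×10⁻⁴ = 0.03639888 m
Δh = 0.137025 + 0.172788 + 0.03849875 + 0.03639888 = 0.38471063 m

380 mm of thermosteric rise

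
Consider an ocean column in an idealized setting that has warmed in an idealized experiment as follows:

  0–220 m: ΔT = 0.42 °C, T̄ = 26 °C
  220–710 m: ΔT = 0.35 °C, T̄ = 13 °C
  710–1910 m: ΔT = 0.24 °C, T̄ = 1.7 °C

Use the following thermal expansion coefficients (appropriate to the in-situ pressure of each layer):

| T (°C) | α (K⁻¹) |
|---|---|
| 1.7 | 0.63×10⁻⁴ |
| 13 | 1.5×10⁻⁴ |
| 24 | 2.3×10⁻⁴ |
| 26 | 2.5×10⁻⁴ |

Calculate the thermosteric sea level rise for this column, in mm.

67 mm of thermosteric rise

Layer 1 at 26 °C → α = 2.5×10⁻⁴ K⁻¹
Layer 2 at 13 °C → α = 1.5×10⁻⁴ K⁻¹
Layer 3 at 1.7 °C → α = 0.63×10⁻⁴ K⁻¹
0–220 m: 0.42 × 220 × 2.5×10⁻⁴ = 0.02310 m
1.5×10⁻⁴ × 490 × 0.35 = 0.025725 m
0.63×10⁻⁴ × 0.24 × 1200 = 0.018144 m
Δh = 0.02310 + 0.025725 + 0.018144 = 0.066969 m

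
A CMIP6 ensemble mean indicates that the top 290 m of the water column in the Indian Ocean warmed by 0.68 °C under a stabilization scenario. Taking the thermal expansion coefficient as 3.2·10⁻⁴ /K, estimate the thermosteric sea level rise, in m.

Δh = αΔT·H = 3.2×10⁻⁴ × 0.68 × 290 = 0.063104 m

0.0631 m of thermosteric rise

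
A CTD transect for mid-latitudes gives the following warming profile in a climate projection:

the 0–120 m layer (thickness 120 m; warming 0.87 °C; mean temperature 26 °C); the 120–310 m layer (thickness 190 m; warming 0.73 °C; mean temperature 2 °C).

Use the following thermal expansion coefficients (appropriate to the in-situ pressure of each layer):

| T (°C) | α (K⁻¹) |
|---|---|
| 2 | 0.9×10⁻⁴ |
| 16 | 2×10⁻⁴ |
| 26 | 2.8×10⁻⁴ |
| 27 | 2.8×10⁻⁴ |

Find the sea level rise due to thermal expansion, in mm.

Layer 1 at 26 °C → α = 2.8×10⁻⁴ K⁻¹
Layer 2 at 2 °C → α = 0.9×10⁻⁴ K⁻¹
0.87 × 2.8×10⁻⁴ × 120 = 0.029232 m
120–310 m: 0.9×10⁻⁴ × 190 × 0.73 = 0.012483 m
Δh = 0.029232 + 0.012483 = 0.041715 m

Δh = 41.7 mm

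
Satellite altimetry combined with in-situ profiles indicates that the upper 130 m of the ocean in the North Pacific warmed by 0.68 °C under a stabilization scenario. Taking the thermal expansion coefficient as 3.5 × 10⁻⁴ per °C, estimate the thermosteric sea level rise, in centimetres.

3.09 cm

Δh = αΔT·H = 3.5×10⁻⁴ × 0.68 × 130 = 0.03094 m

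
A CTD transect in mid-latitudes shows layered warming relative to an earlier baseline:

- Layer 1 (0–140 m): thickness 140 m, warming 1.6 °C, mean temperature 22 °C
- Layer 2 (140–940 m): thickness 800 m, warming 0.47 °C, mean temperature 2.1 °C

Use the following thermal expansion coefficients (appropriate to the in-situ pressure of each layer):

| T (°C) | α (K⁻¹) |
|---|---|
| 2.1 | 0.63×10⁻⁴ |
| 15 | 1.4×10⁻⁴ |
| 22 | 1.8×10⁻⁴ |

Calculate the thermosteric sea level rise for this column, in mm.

Layer 1 at 22 °C → α = 1.8×10⁻⁴ K⁻¹
Layer 2 at 2.1 °C → α = 0.63×10⁻⁴ K⁻¹
0–140 m: 1.8×10⁻⁴ × 140 × 1.6 = 0.04032 m
140–940 m: 0.47 × 800 × 0.63×10⁻⁴ = 0.023688 m
Δh = 0.04032 + 0.023688 = 0.064008 m

64 mm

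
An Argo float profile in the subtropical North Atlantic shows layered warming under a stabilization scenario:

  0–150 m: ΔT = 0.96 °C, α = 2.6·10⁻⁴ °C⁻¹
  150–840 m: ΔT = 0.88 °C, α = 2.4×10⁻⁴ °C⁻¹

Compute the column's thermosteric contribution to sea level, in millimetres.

about 180 mm

2.6×10⁻⁴ × 0.96 × 150 = 0.03744 m
2.4×10⁻⁴ × 0.88 × 690 = 0.145728 m
Δh = 0.03744 + 0.145728 = 0.183168 m ≈ 180 mm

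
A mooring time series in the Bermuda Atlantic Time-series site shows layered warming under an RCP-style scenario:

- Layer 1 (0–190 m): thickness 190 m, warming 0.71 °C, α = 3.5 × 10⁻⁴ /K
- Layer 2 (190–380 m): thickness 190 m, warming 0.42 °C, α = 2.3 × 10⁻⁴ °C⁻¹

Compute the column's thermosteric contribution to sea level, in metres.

0–190 m: 190 × 0.71 × 3.5×10⁻⁴ = 0.047215 m
Layer 2: 190 × 0.42 × 2.3×10⁻⁴ = 0.018354 m
Δh = 0.047215 + 0.018354 = 0.065569 m ≈ 0.066 m

about 0.066 m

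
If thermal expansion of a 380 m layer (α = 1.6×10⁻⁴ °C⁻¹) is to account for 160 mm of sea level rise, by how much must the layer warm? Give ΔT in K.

ΔT ≈ 2.6 K

ΔT = Δh/(αH) = 0.16 / (1.6×10⁻⁴ × 380) ≈ 2.632 K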